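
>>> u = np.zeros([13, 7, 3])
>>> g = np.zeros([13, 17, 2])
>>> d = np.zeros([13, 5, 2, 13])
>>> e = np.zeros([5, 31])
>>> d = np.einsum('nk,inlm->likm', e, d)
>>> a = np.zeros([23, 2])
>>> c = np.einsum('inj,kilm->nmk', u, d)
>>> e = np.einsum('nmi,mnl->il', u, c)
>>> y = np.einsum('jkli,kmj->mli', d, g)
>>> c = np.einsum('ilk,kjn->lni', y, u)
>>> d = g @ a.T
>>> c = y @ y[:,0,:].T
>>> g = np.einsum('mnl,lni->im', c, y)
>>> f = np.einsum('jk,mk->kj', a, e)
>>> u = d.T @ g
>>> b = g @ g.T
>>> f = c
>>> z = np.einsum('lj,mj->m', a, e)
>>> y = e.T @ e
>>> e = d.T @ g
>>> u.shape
(23, 17, 17)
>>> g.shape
(13, 17)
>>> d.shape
(13, 17, 23)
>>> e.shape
(23, 17, 17)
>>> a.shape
(23, 2)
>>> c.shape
(17, 31, 17)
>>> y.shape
(2, 2)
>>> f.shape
(17, 31, 17)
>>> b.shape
(13, 13)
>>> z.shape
(3,)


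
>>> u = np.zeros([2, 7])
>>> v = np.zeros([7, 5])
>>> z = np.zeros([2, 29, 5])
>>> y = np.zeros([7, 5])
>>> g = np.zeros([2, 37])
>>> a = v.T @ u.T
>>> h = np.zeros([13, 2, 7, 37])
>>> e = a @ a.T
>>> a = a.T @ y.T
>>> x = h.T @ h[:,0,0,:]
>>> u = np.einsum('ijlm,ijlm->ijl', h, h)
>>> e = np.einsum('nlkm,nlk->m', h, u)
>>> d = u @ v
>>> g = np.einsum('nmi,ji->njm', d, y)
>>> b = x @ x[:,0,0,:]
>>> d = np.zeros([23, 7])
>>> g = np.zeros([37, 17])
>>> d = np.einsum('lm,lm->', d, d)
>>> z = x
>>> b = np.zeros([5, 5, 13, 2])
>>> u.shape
(13, 2, 7)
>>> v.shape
(7, 5)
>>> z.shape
(37, 7, 2, 37)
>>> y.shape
(7, 5)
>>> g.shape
(37, 17)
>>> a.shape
(2, 7)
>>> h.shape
(13, 2, 7, 37)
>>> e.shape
(37,)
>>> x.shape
(37, 7, 2, 37)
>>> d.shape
()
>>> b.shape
(5, 5, 13, 2)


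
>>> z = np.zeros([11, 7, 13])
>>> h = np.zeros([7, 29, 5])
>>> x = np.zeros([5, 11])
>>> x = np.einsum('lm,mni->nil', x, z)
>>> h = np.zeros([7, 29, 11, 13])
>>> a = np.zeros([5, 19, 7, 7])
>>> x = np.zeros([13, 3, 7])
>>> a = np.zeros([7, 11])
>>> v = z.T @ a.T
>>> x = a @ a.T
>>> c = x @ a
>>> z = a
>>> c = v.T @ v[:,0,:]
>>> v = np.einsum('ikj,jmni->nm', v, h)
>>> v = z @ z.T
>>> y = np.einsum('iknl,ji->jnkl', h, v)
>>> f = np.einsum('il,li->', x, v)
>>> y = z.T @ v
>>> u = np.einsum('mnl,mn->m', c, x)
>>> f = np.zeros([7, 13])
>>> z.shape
(7, 11)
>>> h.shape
(7, 29, 11, 13)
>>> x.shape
(7, 7)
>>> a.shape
(7, 11)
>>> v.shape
(7, 7)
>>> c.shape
(7, 7, 7)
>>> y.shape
(11, 7)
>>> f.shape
(7, 13)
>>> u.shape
(7,)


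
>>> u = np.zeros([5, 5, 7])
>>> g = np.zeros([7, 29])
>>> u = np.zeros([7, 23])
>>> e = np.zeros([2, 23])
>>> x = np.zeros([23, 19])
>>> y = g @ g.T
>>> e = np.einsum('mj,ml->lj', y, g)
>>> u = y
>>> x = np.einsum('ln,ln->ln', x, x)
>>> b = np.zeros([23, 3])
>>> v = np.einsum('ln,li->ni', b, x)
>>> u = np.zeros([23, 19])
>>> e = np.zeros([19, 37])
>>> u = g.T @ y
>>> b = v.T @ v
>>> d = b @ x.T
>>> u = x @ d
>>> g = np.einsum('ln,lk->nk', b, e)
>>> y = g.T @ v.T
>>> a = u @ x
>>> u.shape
(23, 23)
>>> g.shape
(19, 37)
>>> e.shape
(19, 37)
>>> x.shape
(23, 19)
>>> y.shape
(37, 3)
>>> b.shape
(19, 19)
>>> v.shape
(3, 19)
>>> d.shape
(19, 23)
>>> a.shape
(23, 19)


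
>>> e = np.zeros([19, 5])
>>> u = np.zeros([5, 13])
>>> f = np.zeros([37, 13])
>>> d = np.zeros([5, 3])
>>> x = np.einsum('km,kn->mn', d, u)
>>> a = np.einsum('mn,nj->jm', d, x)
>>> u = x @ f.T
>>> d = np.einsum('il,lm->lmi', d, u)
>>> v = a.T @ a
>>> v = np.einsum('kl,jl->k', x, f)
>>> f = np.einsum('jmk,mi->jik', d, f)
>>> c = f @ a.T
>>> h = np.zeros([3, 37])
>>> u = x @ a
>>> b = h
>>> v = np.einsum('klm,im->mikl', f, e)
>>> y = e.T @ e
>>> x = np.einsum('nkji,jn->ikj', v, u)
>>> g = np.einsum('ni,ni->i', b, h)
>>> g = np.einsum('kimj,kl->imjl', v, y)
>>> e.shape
(19, 5)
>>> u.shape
(3, 5)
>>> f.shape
(3, 13, 5)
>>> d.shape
(3, 37, 5)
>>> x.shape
(13, 19, 3)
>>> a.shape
(13, 5)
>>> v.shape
(5, 19, 3, 13)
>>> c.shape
(3, 13, 13)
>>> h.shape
(3, 37)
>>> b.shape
(3, 37)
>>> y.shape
(5, 5)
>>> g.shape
(19, 3, 13, 5)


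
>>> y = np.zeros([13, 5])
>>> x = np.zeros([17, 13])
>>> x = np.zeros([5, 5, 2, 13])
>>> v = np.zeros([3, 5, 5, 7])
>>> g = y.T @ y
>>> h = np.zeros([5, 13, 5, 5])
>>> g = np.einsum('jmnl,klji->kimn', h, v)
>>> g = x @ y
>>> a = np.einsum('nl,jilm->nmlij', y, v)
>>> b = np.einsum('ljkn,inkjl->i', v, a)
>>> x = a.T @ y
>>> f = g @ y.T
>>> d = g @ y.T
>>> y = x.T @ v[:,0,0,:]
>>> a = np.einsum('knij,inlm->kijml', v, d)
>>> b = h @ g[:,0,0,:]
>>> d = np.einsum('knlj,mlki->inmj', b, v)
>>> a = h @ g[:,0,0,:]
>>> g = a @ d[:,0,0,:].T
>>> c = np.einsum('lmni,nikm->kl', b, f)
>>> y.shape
(5, 7, 5, 5, 7)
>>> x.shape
(3, 5, 5, 7, 5)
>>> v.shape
(3, 5, 5, 7)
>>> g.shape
(5, 13, 5, 7)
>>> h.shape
(5, 13, 5, 5)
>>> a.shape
(5, 13, 5, 5)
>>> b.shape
(5, 13, 5, 5)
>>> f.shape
(5, 5, 2, 13)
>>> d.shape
(7, 13, 3, 5)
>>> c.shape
(2, 5)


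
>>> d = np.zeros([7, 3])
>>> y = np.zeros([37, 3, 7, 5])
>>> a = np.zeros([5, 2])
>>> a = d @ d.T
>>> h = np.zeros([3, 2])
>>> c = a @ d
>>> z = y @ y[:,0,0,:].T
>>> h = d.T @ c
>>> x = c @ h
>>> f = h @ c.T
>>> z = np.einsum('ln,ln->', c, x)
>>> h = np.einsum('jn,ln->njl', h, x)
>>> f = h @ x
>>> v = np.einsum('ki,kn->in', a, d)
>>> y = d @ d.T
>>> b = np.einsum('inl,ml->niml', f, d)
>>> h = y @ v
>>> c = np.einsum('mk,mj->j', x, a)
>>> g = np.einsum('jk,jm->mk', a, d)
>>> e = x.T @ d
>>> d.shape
(7, 3)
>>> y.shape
(7, 7)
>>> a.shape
(7, 7)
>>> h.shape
(7, 3)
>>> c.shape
(7,)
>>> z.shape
()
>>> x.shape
(7, 3)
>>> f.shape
(3, 3, 3)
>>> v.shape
(7, 3)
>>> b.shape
(3, 3, 7, 3)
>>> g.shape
(3, 7)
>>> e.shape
(3, 3)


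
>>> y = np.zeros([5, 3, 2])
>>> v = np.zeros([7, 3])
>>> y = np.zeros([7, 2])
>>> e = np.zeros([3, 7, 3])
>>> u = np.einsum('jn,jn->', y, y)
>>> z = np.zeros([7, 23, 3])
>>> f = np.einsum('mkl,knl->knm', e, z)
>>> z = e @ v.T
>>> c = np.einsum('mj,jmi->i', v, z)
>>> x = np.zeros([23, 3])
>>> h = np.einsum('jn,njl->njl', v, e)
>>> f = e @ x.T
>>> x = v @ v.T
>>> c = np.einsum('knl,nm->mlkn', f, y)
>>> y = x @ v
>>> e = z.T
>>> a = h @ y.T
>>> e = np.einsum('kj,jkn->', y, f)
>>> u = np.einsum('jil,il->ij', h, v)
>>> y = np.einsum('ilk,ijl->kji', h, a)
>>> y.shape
(3, 7, 3)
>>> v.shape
(7, 3)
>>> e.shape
()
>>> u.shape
(7, 3)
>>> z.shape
(3, 7, 7)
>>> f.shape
(3, 7, 23)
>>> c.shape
(2, 23, 3, 7)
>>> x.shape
(7, 7)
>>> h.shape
(3, 7, 3)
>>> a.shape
(3, 7, 7)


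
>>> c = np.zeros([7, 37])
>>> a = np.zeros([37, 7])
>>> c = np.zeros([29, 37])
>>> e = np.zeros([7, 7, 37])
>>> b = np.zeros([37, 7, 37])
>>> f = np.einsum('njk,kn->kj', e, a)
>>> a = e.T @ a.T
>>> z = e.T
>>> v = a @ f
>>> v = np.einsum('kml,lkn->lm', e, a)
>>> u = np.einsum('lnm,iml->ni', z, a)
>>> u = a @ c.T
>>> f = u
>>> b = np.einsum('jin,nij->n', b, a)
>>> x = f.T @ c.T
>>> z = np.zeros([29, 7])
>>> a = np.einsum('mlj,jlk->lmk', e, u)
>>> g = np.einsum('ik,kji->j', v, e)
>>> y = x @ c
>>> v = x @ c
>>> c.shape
(29, 37)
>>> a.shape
(7, 7, 29)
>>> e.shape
(7, 7, 37)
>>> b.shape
(37,)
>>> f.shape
(37, 7, 29)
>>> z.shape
(29, 7)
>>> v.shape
(29, 7, 37)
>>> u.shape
(37, 7, 29)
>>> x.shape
(29, 7, 29)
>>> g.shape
(7,)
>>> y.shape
(29, 7, 37)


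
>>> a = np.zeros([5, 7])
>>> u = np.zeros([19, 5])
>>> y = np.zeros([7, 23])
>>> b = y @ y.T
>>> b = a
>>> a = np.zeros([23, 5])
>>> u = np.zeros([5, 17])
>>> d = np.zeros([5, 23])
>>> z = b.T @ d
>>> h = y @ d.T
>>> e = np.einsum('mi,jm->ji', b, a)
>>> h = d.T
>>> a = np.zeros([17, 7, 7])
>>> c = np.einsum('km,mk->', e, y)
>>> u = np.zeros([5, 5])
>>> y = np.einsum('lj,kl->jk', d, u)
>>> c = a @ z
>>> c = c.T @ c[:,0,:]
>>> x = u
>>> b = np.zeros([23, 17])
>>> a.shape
(17, 7, 7)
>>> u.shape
(5, 5)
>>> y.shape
(23, 5)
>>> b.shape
(23, 17)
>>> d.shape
(5, 23)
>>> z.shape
(7, 23)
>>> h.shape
(23, 5)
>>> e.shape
(23, 7)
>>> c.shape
(23, 7, 23)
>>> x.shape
(5, 5)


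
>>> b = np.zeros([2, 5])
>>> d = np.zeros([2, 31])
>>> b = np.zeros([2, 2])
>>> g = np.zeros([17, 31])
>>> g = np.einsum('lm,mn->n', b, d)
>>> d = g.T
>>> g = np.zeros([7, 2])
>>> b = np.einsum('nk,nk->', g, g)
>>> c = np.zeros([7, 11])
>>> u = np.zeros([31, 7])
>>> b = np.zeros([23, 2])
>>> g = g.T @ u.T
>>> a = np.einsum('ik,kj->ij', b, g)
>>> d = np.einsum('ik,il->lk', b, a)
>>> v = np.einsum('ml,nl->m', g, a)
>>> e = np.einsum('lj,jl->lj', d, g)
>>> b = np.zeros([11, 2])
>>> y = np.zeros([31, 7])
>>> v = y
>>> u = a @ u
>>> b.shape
(11, 2)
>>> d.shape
(31, 2)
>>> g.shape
(2, 31)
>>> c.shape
(7, 11)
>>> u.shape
(23, 7)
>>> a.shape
(23, 31)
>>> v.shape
(31, 7)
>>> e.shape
(31, 2)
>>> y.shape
(31, 7)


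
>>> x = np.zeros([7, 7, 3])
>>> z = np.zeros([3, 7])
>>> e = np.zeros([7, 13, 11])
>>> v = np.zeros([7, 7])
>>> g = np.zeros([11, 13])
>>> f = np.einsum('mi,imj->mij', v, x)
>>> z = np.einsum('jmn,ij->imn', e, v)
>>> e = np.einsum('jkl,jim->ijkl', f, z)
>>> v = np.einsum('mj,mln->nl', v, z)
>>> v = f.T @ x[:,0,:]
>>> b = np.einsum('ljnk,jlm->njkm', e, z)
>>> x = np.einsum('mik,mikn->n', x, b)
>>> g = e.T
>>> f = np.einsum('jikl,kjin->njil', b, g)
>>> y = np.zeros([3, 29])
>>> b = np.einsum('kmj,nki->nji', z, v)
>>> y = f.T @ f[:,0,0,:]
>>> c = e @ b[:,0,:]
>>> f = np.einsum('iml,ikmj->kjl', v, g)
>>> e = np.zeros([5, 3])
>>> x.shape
(11,)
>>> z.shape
(7, 13, 11)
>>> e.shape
(5, 3)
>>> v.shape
(3, 7, 3)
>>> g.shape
(3, 7, 7, 13)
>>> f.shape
(7, 13, 3)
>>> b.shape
(3, 11, 3)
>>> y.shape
(11, 7, 7, 11)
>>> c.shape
(13, 7, 7, 3)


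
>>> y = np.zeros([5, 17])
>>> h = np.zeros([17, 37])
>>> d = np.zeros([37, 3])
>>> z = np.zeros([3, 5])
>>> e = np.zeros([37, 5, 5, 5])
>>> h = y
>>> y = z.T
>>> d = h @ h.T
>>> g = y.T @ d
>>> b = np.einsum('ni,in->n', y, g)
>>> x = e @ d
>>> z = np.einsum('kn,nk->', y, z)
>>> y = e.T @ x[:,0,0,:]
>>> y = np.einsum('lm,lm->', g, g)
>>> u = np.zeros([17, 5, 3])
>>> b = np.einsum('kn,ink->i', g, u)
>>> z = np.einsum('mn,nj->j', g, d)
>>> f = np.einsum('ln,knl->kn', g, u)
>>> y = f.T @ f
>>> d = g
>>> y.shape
(5, 5)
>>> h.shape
(5, 17)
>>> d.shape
(3, 5)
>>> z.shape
(5,)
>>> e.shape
(37, 5, 5, 5)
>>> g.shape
(3, 5)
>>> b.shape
(17,)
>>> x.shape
(37, 5, 5, 5)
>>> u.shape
(17, 5, 3)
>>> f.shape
(17, 5)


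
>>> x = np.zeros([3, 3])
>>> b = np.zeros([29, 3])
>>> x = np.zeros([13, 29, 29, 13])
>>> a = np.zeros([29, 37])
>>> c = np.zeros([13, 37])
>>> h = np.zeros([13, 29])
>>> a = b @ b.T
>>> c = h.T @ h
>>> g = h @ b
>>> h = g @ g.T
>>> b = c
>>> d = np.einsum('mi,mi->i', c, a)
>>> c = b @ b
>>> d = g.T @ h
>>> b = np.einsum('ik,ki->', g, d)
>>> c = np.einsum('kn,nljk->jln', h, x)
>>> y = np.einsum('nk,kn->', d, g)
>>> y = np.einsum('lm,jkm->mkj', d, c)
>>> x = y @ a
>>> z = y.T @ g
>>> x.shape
(13, 29, 29)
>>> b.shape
()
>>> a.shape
(29, 29)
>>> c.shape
(29, 29, 13)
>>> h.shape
(13, 13)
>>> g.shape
(13, 3)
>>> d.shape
(3, 13)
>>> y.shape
(13, 29, 29)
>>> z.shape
(29, 29, 3)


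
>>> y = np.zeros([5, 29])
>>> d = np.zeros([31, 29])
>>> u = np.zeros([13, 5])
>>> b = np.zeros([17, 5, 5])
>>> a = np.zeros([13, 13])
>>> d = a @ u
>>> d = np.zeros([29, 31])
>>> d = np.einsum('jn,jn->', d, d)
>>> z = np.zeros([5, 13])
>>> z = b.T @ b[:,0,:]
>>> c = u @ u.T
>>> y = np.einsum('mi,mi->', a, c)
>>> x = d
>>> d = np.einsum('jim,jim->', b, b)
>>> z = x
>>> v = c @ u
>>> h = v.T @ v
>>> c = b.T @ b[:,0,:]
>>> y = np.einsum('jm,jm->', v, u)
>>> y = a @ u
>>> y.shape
(13, 5)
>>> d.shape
()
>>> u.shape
(13, 5)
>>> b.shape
(17, 5, 5)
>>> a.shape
(13, 13)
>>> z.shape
()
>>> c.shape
(5, 5, 5)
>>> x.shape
()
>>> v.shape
(13, 5)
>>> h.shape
(5, 5)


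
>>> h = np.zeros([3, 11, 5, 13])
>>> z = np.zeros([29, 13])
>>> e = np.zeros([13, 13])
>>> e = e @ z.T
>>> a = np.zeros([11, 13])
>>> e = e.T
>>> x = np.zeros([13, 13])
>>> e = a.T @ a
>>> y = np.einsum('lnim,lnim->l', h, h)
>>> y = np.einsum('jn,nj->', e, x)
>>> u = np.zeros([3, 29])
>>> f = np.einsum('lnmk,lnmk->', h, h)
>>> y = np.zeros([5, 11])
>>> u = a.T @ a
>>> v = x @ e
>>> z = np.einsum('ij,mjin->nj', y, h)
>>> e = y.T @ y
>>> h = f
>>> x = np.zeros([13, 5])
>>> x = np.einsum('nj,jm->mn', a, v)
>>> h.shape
()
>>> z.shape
(13, 11)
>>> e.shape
(11, 11)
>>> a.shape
(11, 13)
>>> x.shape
(13, 11)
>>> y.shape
(5, 11)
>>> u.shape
(13, 13)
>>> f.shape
()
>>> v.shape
(13, 13)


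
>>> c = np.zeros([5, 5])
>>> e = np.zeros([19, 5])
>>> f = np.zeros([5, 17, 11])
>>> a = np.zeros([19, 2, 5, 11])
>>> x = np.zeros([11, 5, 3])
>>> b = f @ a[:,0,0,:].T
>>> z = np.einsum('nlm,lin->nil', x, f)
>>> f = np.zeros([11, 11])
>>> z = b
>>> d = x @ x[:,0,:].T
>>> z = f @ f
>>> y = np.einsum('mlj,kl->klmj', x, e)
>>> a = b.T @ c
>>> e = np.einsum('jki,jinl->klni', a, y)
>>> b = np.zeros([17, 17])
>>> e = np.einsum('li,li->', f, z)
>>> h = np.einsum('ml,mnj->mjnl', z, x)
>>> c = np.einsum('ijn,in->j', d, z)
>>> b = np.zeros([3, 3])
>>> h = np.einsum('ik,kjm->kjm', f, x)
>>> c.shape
(5,)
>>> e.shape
()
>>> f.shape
(11, 11)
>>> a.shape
(19, 17, 5)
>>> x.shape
(11, 5, 3)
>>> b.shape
(3, 3)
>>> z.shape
(11, 11)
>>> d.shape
(11, 5, 11)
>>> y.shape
(19, 5, 11, 3)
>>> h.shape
(11, 5, 3)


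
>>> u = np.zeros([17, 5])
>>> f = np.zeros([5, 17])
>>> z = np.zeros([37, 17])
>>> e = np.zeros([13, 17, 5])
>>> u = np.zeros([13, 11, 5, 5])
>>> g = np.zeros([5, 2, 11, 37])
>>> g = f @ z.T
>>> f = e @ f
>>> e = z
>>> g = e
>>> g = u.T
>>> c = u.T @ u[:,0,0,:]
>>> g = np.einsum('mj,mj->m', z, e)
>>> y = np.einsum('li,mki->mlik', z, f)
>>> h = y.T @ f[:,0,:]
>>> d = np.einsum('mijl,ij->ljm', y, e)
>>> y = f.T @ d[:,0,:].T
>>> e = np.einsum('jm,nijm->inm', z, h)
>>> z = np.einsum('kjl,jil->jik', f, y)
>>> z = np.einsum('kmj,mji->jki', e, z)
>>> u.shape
(13, 11, 5, 5)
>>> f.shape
(13, 17, 17)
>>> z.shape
(17, 17, 13)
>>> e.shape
(17, 17, 17)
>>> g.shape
(37,)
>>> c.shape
(5, 5, 11, 5)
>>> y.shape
(17, 17, 17)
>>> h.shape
(17, 17, 37, 17)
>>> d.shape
(17, 17, 13)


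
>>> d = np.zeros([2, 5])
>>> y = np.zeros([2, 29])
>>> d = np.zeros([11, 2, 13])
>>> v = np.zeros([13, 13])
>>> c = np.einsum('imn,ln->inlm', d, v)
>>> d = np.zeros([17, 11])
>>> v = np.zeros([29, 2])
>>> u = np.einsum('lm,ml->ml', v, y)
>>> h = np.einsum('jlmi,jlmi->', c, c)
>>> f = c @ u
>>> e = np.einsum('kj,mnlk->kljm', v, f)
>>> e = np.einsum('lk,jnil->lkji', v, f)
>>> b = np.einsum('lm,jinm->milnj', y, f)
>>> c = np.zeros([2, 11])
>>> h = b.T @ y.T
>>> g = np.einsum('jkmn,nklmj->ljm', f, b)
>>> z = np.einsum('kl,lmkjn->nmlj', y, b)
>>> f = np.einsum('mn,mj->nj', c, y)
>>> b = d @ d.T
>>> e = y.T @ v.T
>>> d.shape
(17, 11)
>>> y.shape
(2, 29)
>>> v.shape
(29, 2)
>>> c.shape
(2, 11)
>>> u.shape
(2, 29)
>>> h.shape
(11, 13, 2, 13, 2)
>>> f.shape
(11, 29)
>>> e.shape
(29, 29)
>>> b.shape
(17, 17)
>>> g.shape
(2, 11, 13)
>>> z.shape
(11, 13, 29, 13)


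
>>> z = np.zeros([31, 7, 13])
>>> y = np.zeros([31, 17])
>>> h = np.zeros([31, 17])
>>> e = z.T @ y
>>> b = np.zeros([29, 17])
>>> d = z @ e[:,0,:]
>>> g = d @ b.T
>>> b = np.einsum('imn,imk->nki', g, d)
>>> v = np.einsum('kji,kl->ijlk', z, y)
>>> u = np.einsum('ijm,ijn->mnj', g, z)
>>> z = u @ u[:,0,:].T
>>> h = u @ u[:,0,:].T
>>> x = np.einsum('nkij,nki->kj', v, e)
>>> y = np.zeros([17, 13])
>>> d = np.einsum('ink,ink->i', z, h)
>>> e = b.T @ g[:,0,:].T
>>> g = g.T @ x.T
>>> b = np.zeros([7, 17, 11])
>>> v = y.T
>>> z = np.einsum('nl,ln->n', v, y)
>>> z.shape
(13,)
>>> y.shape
(17, 13)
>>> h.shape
(29, 13, 29)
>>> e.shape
(31, 17, 31)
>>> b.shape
(7, 17, 11)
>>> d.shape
(29,)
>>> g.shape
(29, 7, 7)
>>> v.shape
(13, 17)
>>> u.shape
(29, 13, 7)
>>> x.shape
(7, 31)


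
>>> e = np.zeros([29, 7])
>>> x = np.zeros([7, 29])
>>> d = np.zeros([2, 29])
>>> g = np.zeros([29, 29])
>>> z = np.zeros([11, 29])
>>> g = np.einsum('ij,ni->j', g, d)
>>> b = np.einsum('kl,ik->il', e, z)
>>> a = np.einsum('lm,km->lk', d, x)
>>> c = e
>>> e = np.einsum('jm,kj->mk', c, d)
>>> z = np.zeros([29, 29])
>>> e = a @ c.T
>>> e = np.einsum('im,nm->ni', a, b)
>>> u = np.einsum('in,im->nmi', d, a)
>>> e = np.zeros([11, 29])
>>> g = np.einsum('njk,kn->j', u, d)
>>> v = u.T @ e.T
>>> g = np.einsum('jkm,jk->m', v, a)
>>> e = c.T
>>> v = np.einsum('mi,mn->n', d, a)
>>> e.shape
(7, 29)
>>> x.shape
(7, 29)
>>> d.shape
(2, 29)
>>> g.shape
(11,)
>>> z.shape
(29, 29)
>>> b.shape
(11, 7)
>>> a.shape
(2, 7)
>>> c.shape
(29, 7)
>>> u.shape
(29, 7, 2)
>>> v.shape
(7,)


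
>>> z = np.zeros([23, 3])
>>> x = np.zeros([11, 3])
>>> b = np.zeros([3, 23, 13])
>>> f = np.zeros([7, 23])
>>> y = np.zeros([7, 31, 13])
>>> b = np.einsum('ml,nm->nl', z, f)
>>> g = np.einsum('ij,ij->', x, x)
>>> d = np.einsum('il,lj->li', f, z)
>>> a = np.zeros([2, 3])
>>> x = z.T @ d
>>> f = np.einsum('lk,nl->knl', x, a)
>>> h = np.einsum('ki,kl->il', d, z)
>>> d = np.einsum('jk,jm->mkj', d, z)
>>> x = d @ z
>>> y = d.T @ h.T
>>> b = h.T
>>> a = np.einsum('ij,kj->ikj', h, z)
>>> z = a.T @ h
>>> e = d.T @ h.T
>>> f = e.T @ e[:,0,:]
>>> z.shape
(3, 23, 3)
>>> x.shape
(3, 7, 3)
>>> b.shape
(3, 7)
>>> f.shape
(7, 7, 7)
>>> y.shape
(23, 7, 7)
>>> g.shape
()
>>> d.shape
(3, 7, 23)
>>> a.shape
(7, 23, 3)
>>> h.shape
(7, 3)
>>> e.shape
(23, 7, 7)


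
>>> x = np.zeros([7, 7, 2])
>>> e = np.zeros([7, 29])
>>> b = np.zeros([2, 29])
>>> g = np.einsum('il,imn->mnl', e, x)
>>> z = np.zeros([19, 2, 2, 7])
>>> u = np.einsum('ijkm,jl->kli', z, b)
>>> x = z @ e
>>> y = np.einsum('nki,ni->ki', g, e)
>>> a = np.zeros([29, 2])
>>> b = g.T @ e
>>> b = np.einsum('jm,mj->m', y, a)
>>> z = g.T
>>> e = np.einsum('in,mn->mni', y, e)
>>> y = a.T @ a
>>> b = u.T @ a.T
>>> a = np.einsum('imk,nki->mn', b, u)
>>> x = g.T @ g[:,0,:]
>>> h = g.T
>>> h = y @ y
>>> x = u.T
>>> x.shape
(19, 29, 2)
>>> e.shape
(7, 29, 2)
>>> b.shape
(19, 29, 29)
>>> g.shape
(7, 2, 29)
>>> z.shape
(29, 2, 7)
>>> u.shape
(2, 29, 19)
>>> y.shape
(2, 2)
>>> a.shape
(29, 2)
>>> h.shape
(2, 2)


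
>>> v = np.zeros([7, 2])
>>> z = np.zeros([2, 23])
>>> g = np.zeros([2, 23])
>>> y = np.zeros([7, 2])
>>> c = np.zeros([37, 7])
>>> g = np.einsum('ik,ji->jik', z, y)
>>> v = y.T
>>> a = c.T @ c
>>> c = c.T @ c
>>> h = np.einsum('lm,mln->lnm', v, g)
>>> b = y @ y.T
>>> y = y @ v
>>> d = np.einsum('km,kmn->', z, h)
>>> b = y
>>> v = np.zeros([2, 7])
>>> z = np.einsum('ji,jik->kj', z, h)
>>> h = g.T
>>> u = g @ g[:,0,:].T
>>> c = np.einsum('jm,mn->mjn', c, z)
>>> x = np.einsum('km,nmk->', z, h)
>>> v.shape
(2, 7)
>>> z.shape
(7, 2)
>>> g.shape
(7, 2, 23)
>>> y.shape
(7, 7)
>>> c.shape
(7, 7, 2)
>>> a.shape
(7, 7)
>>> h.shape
(23, 2, 7)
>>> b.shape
(7, 7)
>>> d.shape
()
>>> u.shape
(7, 2, 7)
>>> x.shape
()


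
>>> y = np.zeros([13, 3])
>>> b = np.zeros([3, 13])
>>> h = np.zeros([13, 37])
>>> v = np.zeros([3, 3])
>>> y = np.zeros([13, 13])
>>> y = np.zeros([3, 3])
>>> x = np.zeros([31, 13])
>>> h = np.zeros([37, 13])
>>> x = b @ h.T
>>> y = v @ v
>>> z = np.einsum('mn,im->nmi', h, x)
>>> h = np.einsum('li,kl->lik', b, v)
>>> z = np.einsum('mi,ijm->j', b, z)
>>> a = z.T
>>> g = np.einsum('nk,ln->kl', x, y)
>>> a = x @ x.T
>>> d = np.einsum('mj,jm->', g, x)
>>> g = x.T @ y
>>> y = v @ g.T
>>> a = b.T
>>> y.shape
(3, 37)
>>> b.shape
(3, 13)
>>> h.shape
(3, 13, 3)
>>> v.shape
(3, 3)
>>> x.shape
(3, 37)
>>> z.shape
(37,)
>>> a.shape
(13, 3)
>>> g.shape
(37, 3)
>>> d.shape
()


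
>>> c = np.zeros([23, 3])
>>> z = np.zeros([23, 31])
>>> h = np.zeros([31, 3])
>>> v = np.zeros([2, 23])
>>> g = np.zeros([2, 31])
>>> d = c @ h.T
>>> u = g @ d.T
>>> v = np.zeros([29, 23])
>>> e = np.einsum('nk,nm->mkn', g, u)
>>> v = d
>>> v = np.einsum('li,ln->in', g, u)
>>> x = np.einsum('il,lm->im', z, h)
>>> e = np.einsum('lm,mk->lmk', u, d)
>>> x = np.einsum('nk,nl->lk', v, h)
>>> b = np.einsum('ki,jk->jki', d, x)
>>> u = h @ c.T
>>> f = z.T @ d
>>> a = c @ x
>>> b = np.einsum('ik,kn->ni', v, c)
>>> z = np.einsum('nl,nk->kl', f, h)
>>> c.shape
(23, 3)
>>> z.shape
(3, 31)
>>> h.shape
(31, 3)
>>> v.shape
(31, 23)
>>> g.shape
(2, 31)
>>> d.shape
(23, 31)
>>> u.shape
(31, 23)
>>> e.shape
(2, 23, 31)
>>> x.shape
(3, 23)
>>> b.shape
(3, 31)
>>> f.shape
(31, 31)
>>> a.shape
(23, 23)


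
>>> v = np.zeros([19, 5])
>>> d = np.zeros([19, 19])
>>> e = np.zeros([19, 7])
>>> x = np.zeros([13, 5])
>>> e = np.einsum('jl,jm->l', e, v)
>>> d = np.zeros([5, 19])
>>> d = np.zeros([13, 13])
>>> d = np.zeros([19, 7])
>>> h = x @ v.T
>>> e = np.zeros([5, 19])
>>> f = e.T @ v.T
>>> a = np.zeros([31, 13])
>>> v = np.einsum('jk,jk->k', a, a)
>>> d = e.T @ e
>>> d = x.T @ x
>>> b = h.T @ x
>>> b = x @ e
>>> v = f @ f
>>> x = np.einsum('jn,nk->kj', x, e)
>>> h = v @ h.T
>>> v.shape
(19, 19)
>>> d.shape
(5, 5)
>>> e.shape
(5, 19)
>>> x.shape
(19, 13)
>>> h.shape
(19, 13)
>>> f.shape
(19, 19)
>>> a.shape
(31, 13)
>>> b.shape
(13, 19)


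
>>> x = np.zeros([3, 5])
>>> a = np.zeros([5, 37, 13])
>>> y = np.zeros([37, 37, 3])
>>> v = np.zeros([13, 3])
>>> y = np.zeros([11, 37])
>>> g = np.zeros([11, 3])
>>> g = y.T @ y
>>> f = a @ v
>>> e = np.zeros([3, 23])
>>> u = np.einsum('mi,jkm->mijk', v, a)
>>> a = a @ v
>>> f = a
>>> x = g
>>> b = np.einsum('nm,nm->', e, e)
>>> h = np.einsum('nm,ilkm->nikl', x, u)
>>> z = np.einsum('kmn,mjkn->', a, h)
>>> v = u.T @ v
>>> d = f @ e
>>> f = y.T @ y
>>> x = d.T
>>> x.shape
(23, 37, 5)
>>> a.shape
(5, 37, 3)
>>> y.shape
(11, 37)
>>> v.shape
(37, 5, 3, 3)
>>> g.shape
(37, 37)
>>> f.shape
(37, 37)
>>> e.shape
(3, 23)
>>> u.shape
(13, 3, 5, 37)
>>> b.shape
()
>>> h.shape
(37, 13, 5, 3)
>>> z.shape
()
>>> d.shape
(5, 37, 23)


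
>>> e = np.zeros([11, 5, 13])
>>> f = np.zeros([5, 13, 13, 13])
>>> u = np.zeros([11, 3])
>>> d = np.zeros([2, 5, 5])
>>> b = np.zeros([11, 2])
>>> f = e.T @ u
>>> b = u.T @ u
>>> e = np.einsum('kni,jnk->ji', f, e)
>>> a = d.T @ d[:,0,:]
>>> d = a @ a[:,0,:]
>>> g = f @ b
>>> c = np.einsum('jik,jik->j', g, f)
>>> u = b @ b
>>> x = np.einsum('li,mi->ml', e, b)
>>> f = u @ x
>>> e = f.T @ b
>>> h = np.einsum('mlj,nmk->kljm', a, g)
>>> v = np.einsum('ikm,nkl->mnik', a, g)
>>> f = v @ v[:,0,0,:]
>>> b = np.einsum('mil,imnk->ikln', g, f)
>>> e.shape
(11, 3)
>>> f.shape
(5, 13, 5, 5)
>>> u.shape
(3, 3)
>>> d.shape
(5, 5, 5)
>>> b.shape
(5, 5, 3, 5)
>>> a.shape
(5, 5, 5)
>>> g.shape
(13, 5, 3)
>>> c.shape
(13,)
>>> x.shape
(3, 11)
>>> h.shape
(3, 5, 5, 5)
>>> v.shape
(5, 13, 5, 5)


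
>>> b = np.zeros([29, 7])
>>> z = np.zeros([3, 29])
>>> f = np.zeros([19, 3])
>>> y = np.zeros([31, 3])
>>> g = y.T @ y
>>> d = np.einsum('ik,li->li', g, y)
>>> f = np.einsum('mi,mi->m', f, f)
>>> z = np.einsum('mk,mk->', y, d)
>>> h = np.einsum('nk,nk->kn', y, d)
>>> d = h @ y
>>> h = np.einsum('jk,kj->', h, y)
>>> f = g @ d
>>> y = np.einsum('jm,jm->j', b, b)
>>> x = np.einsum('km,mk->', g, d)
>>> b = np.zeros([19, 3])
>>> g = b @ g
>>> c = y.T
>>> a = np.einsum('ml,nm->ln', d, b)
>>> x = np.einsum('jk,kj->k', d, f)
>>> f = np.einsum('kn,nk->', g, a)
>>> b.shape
(19, 3)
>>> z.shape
()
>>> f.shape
()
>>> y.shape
(29,)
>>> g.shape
(19, 3)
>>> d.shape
(3, 3)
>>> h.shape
()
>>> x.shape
(3,)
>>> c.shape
(29,)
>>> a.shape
(3, 19)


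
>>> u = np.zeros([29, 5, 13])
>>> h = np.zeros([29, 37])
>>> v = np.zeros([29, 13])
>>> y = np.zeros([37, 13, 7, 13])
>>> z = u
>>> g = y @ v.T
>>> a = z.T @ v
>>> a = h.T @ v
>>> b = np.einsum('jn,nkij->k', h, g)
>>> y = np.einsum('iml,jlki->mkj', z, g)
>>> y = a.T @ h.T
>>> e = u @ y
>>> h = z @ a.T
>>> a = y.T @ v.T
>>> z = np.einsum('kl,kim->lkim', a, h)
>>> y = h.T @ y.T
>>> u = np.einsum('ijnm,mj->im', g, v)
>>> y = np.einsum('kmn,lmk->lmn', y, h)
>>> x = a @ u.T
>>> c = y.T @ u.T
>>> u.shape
(37, 29)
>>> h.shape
(29, 5, 37)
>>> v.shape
(29, 13)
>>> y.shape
(29, 5, 13)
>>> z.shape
(29, 29, 5, 37)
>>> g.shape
(37, 13, 7, 29)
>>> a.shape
(29, 29)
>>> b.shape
(13,)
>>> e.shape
(29, 5, 29)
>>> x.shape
(29, 37)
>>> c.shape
(13, 5, 37)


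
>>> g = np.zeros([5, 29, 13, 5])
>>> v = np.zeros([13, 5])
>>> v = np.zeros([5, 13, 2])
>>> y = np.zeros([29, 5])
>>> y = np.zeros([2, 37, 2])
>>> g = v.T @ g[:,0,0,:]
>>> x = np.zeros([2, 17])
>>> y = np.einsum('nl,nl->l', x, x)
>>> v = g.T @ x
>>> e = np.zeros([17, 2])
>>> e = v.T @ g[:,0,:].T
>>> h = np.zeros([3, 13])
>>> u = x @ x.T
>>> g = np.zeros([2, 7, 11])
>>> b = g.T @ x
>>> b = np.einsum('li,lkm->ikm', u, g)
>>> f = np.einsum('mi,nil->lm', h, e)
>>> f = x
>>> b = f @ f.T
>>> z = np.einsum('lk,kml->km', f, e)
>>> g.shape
(2, 7, 11)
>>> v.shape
(5, 13, 17)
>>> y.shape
(17,)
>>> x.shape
(2, 17)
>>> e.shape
(17, 13, 2)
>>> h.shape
(3, 13)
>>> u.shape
(2, 2)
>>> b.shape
(2, 2)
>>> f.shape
(2, 17)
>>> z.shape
(17, 13)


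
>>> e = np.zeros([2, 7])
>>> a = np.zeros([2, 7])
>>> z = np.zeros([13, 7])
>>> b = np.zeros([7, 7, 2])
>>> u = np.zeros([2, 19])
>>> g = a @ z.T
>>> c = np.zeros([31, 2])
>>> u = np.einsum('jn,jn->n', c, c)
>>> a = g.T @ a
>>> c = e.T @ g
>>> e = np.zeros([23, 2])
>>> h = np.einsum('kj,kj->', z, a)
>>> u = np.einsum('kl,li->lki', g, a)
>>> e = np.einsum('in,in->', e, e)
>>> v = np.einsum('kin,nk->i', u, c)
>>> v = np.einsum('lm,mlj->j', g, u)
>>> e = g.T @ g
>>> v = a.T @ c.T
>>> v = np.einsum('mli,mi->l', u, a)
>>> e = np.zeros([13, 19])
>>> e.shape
(13, 19)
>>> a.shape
(13, 7)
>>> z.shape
(13, 7)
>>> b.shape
(7, 7, 2)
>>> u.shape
(13, 2, 7)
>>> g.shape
(2, 13)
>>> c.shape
(7, 13)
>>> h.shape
()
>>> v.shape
(2,)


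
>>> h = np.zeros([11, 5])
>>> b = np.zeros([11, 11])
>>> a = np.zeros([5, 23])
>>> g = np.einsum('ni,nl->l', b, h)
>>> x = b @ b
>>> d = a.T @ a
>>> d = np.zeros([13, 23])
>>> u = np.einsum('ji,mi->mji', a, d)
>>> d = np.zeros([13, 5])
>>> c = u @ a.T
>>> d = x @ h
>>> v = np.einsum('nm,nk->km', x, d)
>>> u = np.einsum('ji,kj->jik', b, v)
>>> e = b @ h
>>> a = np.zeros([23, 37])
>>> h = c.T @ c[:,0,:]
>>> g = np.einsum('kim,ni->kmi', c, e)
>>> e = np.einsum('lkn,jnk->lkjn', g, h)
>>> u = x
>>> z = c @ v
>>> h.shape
(5, 5, 5)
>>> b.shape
(11, 11)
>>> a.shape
(23, 37)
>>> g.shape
(13, 5, 5)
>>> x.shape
(11, 11)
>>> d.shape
(11, 5)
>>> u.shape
(11, 11)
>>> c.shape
(13, 5, 5)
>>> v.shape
(5, 11)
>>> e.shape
(13, 5, 5, 5)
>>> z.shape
(13, 5, 11)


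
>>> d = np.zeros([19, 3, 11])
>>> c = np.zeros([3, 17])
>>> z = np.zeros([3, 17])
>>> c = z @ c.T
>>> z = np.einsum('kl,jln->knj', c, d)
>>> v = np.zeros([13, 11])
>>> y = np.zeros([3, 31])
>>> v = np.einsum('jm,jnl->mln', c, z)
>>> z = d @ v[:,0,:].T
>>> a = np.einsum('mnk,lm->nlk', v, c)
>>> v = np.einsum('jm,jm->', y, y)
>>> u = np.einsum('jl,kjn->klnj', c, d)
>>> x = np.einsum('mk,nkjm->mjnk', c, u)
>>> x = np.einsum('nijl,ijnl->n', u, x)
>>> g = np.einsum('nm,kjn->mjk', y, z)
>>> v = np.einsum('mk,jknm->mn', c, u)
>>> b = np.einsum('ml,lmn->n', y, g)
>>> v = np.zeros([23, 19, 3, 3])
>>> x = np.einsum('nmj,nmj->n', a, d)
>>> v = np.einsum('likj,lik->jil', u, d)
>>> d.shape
(19, 3, 11)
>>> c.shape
(3, 3)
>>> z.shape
(19, 3, 3)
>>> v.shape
(3, 3, 19)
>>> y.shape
(3, 31)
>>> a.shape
(19, 3, 11)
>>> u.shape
(19, 3, 11, 3)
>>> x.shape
(19,)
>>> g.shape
(31, 3, 19)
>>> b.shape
(19,)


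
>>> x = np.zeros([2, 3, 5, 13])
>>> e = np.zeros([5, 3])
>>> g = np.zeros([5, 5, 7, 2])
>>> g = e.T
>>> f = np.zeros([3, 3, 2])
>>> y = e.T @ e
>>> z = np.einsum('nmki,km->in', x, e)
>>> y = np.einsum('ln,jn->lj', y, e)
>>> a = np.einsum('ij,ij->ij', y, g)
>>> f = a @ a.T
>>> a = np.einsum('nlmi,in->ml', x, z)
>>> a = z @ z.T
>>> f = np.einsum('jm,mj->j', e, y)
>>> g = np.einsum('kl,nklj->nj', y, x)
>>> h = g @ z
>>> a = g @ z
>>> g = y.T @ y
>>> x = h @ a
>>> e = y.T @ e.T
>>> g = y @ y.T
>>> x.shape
(2, 2)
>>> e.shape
(5, 5)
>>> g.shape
(3, 3)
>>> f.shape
(5,)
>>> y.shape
(3, 5)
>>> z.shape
(13, 2)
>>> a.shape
(2, 2)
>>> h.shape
(2, 2)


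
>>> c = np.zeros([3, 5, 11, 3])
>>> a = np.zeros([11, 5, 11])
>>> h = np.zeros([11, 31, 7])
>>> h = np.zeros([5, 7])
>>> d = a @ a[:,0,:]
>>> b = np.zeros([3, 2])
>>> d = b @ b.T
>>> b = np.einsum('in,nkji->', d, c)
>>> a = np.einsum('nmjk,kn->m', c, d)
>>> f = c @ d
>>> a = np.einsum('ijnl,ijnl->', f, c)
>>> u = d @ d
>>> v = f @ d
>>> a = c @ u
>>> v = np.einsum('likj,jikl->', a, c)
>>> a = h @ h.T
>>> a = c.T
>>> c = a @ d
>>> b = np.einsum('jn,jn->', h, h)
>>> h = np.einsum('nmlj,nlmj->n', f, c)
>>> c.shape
(3, 11, 5, 3)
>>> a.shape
(3, 11, 5, 3)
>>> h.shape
(3,)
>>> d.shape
(3, 3)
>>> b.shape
()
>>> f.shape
(3, 5, 11, 3)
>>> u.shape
(3, 3)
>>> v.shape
()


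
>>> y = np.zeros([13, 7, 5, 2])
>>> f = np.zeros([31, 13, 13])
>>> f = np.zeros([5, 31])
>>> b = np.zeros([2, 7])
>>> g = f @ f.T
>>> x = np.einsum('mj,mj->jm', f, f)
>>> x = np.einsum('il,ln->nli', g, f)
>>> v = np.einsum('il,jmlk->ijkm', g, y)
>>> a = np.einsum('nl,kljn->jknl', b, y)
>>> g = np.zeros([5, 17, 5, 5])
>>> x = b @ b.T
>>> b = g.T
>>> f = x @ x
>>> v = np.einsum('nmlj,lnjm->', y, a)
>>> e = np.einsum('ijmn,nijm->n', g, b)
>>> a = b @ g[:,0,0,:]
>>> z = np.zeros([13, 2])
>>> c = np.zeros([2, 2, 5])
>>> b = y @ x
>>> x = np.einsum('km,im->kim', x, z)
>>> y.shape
(13, 7, 5, 2)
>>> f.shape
(2, 2)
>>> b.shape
(13, 7, 5, 2)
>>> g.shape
(5, 17, 5, 5)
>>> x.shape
(2, 13, 2)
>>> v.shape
()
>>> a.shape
(5, 5, 17, 5)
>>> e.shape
(5,)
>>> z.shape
(13, 2)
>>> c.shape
(2, 2, 5)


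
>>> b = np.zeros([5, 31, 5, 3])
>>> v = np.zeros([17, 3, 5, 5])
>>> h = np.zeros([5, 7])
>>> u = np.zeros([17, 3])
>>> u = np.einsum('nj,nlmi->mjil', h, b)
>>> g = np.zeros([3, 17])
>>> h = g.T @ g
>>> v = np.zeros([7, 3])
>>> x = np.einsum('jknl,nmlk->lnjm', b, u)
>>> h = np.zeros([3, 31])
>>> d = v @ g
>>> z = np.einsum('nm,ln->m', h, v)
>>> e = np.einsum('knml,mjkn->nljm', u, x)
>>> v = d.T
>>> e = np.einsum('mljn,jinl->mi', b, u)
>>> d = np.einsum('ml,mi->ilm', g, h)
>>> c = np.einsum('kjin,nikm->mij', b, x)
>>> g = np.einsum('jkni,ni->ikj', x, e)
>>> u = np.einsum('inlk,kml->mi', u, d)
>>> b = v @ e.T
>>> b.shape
(17, 5)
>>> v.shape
(17, 7)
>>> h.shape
(3, 31)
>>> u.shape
(17, 5)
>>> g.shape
(7, 5, 3)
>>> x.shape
(3, 5, 5, 7)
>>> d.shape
(31, 17, 3)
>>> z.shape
(31,)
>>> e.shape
(5, 7)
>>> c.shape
(7, 5, 31)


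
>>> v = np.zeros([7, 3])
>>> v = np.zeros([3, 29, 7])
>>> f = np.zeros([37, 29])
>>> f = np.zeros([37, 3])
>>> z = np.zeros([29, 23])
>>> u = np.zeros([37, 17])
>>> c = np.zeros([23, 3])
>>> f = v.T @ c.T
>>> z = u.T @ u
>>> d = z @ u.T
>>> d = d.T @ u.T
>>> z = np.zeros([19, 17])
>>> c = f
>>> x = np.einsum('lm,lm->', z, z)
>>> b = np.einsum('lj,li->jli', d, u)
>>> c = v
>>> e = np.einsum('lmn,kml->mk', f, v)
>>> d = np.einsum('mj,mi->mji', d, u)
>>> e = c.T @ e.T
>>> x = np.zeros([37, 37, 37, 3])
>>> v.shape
(3, 29, 7)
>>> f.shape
(7, 29, 23)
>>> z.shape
(19, 17)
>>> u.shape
(37, 17)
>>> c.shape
(3, 29, 7)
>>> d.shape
(37, 37, 17)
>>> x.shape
(37, 37, 37, 3)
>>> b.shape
(37, 37, 17)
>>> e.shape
(7, 29, 29)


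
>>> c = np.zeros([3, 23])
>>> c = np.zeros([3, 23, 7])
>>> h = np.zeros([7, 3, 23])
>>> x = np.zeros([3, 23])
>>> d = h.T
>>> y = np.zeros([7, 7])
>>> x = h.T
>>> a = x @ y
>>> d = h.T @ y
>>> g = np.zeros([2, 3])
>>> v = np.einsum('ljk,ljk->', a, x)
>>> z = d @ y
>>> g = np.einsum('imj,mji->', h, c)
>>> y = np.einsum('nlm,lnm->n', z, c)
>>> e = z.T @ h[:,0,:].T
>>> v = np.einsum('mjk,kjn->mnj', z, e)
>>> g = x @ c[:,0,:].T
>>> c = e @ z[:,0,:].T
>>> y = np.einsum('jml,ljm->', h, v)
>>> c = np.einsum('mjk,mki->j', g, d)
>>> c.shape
(3,)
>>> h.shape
(7, 3, 23)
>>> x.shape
(23, 3, 7)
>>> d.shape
(23, 3, 7)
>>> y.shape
()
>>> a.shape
(23, 3, 7)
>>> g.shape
(23, 3, 3)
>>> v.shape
(23, 7, 3)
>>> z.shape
(23, 3, 7)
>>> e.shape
(7, 3, 7)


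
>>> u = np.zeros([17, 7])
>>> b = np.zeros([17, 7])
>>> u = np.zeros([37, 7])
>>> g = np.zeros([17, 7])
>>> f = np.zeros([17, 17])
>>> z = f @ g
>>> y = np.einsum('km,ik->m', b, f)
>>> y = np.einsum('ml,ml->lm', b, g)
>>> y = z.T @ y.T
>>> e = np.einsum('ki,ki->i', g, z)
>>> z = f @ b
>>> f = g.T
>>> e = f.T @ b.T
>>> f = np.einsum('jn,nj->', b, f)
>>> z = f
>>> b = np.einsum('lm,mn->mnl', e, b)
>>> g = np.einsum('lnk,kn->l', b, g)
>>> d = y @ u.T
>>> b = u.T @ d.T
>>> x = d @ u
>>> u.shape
(37, 7)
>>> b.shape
(7, 7)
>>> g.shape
(17,)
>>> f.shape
()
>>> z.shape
()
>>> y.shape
(7, 7)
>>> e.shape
(17, 17)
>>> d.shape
(7, 37)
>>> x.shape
(7, 7)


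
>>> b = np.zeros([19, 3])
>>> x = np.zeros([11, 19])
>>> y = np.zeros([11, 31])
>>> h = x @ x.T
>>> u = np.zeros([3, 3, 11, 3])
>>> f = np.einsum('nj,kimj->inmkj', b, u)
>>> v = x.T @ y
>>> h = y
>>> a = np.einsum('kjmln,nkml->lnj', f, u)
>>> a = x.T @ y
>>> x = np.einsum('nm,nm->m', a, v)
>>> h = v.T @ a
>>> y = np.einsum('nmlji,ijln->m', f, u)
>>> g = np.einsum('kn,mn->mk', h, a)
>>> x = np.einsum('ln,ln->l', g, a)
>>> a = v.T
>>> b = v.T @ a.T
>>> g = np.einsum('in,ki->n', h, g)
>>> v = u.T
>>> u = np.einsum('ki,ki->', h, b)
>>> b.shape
(31, 31)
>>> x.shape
(19,)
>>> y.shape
(19,)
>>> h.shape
(31, 31)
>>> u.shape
()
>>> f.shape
(3, 19, 11, 3, 3)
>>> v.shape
(3, 11, 3, 3)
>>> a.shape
(31, 19)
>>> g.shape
(31,)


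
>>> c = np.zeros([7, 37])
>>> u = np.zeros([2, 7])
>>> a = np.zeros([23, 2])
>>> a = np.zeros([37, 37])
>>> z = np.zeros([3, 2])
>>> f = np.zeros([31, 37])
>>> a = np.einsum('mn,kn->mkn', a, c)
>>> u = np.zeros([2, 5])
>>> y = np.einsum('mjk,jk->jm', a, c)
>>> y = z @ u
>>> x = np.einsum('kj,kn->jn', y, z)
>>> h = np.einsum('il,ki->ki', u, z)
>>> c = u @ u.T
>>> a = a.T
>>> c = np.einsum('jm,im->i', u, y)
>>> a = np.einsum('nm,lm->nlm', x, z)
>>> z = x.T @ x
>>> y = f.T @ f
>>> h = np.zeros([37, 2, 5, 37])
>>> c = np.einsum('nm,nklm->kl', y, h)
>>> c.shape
(2, 5)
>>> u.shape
(2, 5)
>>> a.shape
(5, 3, 2)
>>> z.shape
(2, 2)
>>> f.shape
(31, 37)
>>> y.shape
(37, 37)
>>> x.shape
(5, 2)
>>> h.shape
(37, 2, 5, 37)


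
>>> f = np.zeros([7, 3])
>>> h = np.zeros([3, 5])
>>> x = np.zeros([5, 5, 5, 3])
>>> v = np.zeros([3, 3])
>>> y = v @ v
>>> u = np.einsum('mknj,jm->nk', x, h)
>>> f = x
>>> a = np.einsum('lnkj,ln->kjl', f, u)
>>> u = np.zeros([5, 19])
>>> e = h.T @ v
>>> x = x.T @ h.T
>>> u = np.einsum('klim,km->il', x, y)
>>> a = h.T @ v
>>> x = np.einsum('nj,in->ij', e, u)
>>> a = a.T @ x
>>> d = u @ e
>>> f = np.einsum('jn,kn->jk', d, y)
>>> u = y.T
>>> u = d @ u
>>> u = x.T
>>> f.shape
(5, 3)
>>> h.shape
(3, 5)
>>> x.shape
(5, 3)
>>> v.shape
(3, 3)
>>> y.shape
(3, 3)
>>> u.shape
(3, 5)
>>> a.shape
(3, 3)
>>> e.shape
(5, 3)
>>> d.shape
(5, 3)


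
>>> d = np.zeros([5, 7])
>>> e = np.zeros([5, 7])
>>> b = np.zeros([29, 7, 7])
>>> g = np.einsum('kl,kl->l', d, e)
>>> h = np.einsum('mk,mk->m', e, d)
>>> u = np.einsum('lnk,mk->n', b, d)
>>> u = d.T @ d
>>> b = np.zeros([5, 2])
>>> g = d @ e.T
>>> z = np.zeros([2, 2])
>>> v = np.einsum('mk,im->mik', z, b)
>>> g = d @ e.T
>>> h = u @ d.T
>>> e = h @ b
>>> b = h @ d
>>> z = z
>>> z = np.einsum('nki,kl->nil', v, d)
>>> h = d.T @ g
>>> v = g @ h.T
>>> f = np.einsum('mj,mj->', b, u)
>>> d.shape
(5, 7)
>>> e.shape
(7, 2)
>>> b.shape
(7, 7)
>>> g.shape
(5, 5)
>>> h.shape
(7, 5)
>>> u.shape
(7, 7)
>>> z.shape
(2, 2, 7)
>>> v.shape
(5, 7)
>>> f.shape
()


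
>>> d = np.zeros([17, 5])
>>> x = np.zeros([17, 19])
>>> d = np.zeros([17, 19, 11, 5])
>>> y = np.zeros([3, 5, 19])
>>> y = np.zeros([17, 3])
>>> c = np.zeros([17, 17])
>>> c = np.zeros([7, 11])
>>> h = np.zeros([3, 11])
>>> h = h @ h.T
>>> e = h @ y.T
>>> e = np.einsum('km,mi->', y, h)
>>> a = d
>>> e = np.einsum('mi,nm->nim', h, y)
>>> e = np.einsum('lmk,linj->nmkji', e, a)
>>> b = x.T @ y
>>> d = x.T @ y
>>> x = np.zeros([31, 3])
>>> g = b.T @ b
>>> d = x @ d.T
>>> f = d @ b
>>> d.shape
(31, 19)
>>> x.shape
(31, 3)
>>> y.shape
(17, 3)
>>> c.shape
(7, 11)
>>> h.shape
(3, 3)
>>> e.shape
(11, 3, 3, 5, 19)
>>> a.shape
(17, 19, 11, 5)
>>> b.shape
(19, 3)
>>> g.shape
(3, 3)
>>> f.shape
(31, 3)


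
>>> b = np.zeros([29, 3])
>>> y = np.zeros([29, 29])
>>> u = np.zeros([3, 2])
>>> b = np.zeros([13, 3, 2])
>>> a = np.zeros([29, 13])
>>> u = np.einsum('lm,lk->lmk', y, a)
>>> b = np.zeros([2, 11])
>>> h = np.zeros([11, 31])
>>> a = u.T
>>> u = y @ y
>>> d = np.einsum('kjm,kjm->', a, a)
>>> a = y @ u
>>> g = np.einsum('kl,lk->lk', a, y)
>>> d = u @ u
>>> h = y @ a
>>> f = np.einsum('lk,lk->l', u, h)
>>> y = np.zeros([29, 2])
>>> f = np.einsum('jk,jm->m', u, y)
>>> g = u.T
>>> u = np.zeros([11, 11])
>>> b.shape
(2, 11)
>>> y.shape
(29, 2)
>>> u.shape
(11, 11)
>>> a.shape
(29, 29)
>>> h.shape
(29, 29)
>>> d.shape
(29, 29)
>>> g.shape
(29, 29)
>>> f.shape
(2,)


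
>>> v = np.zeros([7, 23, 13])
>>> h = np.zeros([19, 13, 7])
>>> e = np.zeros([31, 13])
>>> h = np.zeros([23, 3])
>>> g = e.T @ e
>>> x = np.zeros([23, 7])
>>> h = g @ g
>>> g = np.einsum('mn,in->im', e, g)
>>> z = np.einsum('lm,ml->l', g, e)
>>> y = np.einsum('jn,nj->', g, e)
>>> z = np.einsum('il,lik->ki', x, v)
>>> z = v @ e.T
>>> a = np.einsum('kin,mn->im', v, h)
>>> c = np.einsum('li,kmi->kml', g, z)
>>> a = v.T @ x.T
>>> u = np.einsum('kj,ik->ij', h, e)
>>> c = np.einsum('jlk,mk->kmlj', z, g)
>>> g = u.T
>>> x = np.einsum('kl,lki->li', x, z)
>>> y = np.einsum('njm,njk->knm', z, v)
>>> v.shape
(7, 23, 13)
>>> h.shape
(13, 13)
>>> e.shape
(31, 13)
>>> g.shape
(13, 31)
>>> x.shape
(7, 31)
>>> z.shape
(7, 23, 31)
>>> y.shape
(13, 7, 31)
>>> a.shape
(13, 23, 23)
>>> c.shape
(31, 13, 23, 7)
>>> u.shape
(31, 13)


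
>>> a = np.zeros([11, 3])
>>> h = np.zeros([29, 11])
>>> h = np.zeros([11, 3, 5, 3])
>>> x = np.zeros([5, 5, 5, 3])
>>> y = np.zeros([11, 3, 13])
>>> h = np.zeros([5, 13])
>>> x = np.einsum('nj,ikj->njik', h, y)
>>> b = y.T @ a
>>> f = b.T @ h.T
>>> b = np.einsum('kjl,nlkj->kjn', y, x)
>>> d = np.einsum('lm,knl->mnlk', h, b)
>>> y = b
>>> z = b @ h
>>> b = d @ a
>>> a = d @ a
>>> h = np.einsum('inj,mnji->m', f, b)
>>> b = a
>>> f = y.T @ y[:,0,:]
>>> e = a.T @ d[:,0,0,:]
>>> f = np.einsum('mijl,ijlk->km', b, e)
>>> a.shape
(13, 3, 5, 3)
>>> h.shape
(13,)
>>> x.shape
(5, 13, 11, 3)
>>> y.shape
(11, 3, 5)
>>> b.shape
(13, 3, 5, 3)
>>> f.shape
(11, 13)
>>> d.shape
(13, 3, 5, 11)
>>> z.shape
(11, 3, 13)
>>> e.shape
(3, 5, 3, 11)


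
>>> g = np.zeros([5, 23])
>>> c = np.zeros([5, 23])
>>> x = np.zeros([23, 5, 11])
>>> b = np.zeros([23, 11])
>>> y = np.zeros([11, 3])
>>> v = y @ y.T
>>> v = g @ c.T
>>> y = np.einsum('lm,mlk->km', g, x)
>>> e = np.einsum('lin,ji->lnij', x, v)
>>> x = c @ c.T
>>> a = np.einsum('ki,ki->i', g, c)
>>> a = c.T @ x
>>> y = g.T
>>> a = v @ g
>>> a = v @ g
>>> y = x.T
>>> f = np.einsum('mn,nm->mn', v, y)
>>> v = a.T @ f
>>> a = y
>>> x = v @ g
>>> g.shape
(5, 23)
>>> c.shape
(5, 23)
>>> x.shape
(23, 23)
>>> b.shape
(23, 11)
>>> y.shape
(5, 5)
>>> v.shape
(23, 5)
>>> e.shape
(23, 11, 5, 5)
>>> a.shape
(5, 5)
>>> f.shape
(5, 5)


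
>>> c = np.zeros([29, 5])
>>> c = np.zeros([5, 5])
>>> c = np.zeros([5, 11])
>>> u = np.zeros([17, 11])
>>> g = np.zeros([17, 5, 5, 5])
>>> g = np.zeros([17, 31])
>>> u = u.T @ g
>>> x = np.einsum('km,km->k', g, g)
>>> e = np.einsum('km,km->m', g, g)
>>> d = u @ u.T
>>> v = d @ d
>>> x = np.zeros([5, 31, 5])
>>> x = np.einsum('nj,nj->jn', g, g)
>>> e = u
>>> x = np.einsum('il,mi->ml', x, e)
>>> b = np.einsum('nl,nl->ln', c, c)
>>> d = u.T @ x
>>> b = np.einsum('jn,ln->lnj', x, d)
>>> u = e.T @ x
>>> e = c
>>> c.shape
(5, 11)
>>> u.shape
(31, 17)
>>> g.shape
(17, 31)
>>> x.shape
(11, 17)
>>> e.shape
(5, 11)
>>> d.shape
(31, 17)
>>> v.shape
(11, 11)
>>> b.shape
(31, 17, 11)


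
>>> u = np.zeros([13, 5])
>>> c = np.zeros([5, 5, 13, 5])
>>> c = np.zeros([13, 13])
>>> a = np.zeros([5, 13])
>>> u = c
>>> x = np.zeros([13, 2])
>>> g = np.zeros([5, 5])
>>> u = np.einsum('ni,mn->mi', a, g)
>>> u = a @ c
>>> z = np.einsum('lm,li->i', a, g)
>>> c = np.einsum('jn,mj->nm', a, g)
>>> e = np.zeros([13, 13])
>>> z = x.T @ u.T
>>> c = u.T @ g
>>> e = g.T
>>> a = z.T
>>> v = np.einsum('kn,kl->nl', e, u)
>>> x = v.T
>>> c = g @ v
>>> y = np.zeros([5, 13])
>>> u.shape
(5, 13)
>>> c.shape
(5, 13)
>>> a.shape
(5, 2)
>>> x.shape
(13, 5)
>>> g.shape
(5, 5)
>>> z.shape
(2, 5)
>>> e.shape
(5, 5)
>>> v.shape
(5, 13)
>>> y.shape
(5, 13)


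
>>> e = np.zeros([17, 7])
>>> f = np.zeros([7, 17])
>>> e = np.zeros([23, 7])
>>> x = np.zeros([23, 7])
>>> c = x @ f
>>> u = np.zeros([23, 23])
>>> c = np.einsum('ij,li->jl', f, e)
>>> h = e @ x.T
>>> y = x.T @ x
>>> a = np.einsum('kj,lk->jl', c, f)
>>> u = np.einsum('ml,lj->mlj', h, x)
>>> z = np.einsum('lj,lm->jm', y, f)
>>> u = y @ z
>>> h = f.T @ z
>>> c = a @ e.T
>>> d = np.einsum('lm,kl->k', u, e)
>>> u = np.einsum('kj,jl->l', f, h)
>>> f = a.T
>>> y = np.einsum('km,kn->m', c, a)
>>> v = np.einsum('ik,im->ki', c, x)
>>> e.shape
(23, 7)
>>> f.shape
(7, 23)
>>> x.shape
(23, 7)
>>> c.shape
(23, 23)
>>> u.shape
(17,)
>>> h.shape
(17, 17)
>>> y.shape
(23,)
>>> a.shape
(23, 7)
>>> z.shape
(7, 17)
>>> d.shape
(23,)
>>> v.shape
(23, 23)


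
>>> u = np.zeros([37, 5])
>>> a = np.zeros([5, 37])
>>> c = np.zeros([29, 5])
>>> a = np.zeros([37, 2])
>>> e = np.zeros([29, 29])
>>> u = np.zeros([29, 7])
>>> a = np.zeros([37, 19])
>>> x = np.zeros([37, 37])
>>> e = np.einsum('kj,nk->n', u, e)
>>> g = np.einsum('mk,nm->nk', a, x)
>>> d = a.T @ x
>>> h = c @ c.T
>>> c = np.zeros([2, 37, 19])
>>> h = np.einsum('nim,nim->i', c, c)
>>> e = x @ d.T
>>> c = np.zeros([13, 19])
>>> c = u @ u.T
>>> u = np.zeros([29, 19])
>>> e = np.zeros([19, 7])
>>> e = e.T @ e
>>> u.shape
(29, 19)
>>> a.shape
(37, 19)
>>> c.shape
(29, 29)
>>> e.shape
(7, 7)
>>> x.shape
(37, 37)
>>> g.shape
(37, 19)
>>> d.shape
(19, 37)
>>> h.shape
(37,)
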